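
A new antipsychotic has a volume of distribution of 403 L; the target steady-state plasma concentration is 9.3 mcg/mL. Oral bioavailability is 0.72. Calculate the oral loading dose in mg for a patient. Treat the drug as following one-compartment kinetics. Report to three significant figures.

5210 mg

LD = Vd × C / F = 403.0 × 9.300 / 0.72 = 5205 mg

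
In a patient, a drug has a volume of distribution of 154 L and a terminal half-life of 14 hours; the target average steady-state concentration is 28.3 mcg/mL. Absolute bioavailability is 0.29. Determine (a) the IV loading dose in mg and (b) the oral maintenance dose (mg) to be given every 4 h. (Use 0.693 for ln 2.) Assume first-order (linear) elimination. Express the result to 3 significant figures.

LD = Vd × C = 154.0 × 28.3 = 4358 mg
CL = 0.693 × Vd / t½ = 0.693 × 154.0 / 14 = 7.623 L/h
D = CL × Css × τ / F = 7.623 × 28.3 × 4 / 0.29 = 2976 mg

(a) 4360 mg; (b) 2980 mg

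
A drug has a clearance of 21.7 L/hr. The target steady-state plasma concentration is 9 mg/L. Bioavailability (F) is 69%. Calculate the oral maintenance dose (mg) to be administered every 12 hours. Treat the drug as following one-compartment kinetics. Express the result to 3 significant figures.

D = CL × Css × τ / F = 21.70 × 9 × 12 / 0.69 = 3397 mg

3400 mg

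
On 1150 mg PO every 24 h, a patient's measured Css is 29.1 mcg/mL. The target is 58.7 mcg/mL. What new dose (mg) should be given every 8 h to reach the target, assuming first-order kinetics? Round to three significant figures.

773 mg

With linear kinetics, Css is proportional to dose rate (D/τ) at fixed clearance.
D₂ = D₁ × (Css,target / Css,current) × (τ₂/τ₁) = 1150 × (58.7/29.1) × (8/24) = 773.3 mg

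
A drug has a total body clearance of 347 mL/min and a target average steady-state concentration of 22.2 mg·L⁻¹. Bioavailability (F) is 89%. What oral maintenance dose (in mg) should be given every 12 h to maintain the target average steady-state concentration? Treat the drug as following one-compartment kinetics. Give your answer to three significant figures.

CL = 347 mL/min × 60/1000 = 20.82 L/h
D = CL × Css × τ / F = 20.82 × 22.2 × 12 / 0.89 = 6232 mg

6230 mg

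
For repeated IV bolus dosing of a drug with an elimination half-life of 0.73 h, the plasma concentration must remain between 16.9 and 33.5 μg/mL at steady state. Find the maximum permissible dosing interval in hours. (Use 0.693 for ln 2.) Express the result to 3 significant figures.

0.721 h

k = 0.693 / t½ = 0.693 / 0.73 = 0.9493 h⁻¹
Between IV bolus doses, concentration decays as C = C₀·e^(−kτ), so C_peak/C_trough = e^(kτ).
τ_max = ln(C_peak/C_trough) / k = ln(33.5/16.9) / 0.9493 = 0.6842 / 0.9493 = 0.7207 h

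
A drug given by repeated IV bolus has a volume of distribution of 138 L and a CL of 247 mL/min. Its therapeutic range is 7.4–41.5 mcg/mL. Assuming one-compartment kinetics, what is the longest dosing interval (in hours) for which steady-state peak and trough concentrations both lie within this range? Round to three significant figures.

16.1 h

CL = 247 mL/min = 247 × 0.06 = 14.82 L/h
k = CL / Vd = 14.82 / 138.0 = 0.1074 h⁻¹
Between IV bolus doses, concentration decays as C = C₀·e^(−kτ), so C_peak/C_trough = e^(kτ).
τ_max = ln(C_peak/C_trough) / k = ln(41.5/7.4) / 0.1074 = 1.724 / 0.1074 = 16.05 h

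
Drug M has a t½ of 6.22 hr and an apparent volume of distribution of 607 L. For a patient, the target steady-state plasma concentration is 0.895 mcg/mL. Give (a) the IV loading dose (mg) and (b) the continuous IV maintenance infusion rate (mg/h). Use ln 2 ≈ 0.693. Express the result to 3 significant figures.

LD = Vd × C = 607.0 × 0.895 = 543.3 mg
CL = 0.693 × Vd / t½ = 0.693 × 607.0 / 6.22 = 67.63 L/h
Infusion rate = CL × Css = 67.63 × 0.895 = 60.53 mg/h

(a) 543 mg; (b) 60.5 mg/h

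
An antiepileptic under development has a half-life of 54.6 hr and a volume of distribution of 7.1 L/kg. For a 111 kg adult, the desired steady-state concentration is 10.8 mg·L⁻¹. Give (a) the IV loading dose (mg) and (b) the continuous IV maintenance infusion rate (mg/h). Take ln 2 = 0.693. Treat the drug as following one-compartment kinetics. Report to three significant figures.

(a) 8510 mg; (b) 108 mg/h

Vd(total) = 111 kg × 7.1 L/kg = 788.1 L
LD = Vd × C = 788.1 × 10.8 = 8511 mg
CL = 0.693 × Vd / t½ = 0.693 × 788.1 / 54.6 = 10.00 L/h
Infusion rate = CL × Css = 10.00 × 10.8 = 108.0 mg/h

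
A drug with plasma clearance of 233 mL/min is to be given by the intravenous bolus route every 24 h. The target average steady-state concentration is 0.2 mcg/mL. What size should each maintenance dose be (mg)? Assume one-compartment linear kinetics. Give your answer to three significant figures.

67.1 mg

CL = 233 mL/min × 60/1000 = 13.98 L/h
D = CL × Css × τ = 13.98 × 0.2 × 24 = 67.10 mg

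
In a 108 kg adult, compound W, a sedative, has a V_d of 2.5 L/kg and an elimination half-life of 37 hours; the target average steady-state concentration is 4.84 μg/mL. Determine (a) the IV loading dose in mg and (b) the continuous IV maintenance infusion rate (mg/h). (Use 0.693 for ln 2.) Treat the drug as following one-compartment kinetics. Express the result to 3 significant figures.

(a) 1310 mg; (b) 24.5 mg/h

Vd = 2.5 L/kg × 108 kg = 270.0 L
LD = Vd × C = 270.0 × 4.84 = 1307 mg
CL = 0.693 × Vd / t½ = 0.693 × 270.0 / 37 = 5.057 L/h
Infusion rate = CL × Css = 5.057 × 4.84 = 24.48 mg/h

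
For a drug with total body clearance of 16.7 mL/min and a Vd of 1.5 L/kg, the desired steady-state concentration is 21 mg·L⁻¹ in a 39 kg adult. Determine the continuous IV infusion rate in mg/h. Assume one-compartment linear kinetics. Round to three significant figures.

CL = 16.7 mL/min = 16.7 × 0.06 = 1.002 L/h
Rate = CL × Css = 1.002 × 21 = 21.04 mg/h

21.0 mg/h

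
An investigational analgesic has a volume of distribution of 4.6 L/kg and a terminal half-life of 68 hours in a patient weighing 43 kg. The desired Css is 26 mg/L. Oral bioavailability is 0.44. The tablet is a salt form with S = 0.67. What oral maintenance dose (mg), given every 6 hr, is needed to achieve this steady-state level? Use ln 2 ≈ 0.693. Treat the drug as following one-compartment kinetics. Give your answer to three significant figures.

Vd(total) = 43 kg × 4.6 L/kg = 197.8 L
CL = 0.693 × Vd / t½ = 0.693 × 197.8 / 68 = 2.016 L/h
D = CL × Css × τ / F / S = 2.016 × 26 × 6 / 0.44 / 0.67 = 1067 mg

1070 mg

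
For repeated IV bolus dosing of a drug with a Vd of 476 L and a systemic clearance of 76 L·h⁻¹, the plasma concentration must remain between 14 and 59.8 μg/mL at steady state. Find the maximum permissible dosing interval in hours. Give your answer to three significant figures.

9.09 h

k = CL / Vd = 76.00 / 476.0 = 0.1597 h⁻¹
Between IV bolus doses, concentration decays as C = C₀·e^(−kτ), so C_peak/C_trough = e^(kτ).
τ_max = ln(C_peak/C_trough) / k = ln(59.8/14) / 0.1597 = 1.452 / 0.1597 = 9.092 h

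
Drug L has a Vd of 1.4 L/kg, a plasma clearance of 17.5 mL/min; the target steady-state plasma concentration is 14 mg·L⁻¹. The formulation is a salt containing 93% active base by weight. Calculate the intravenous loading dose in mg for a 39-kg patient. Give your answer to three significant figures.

822 mg

Total Vd = 1.4 × 39 = 54.60 L
Loading dose depends on Vd (not clearance): it fills the distribution volume.
LD = Vd × C / S = 54.60 × 14.00 / 0.93 = 821.9 mg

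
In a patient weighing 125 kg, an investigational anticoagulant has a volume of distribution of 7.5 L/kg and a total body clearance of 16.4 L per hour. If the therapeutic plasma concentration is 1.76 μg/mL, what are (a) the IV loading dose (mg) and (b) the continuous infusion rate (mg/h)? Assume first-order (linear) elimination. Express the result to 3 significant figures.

(a) 1650 mg; (b) 28.9 mg/h

Vd(total) = 125 kg × 7.5 L/kg = 937.5 L
Loading: fill Vd to C_target → 937.5 L × 1.76 mg/L = 1650 mg
Maintenance infusion rate = CL × Css = 16.40 × 1.76 = 28.86 mg/h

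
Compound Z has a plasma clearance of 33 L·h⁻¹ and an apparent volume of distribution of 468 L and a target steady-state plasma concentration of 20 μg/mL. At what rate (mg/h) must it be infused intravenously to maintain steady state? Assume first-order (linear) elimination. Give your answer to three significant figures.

Infusion rate = CL · Css = 33.00 L/h × 20 mg/L = 660.0 mg/h

660 mg/h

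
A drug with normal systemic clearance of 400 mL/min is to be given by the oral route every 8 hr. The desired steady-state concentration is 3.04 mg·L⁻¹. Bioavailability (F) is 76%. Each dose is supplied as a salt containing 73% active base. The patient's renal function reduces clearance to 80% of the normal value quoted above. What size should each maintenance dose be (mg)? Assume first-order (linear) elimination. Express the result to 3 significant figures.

842 mg

CL = 400 mL/min = 400 × 0.06 = 24.00 L/h
Patient clearance = 0.8 × 24.00 = 19.20 L/h
D = CL × Css × τ / F / S = 19.20 × 3.04 × 8 / 0.76 / 0.73 = 841.6 mg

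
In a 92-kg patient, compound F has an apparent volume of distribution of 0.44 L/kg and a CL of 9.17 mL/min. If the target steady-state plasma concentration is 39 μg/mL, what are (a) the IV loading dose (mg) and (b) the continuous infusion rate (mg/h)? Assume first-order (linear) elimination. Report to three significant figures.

Total Vd = 0.44 × 92 = 40.48 L
Loading: fill Vd to C_target → 40.48 L × 39 mg/L = 1579 mg
CL = 9.17 mL/min = 9.17 × 0.06 = 0.5502 L/h
Maintenance: replace elimination → rate = CL × Css = 0.5502 × 39 = 21.46 mg/h

(a) 1580 mg; (b) 21.5 mg/h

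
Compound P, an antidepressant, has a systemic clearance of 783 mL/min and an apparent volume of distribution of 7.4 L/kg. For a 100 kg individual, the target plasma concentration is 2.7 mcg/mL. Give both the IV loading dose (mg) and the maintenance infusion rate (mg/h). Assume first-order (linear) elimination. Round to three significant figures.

(a) 2000 mg; (b) 127 mg/h

Total Vd = 7.4 × 100 = 740.0 L
Loading: fill Vd to C_target → 740.0 L × 2.7 mg/L = 1998 mg
Convert clearance: 783 mL/min × 60 min/h ÷ 1000 mL/L = 46.98 L/h
Infusion rate = 46.98 L/h × 2.7 mg/L = 126.8 mg/h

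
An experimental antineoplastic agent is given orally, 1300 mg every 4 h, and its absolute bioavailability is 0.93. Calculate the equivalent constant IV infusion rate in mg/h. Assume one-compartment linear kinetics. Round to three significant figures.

302 mg/h

Equivalent systemic input: infusion rate = F·D/τ.
Rate = 0.93 × 1300 / 4 = 302.3 mg/h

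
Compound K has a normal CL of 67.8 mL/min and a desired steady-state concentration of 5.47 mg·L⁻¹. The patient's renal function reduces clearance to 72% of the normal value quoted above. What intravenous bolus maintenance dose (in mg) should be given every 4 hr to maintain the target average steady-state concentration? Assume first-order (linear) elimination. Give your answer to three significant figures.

Convert clearance: 67.8 mL/min × 60 min/h ÷ 1000 mL/L = 4.068 L/h
Patient clearance = 0.72 × 4.068 = 2.929 L/h
D = CL × Css × τ = 2.929 × 5.47 × 4 = 64.09 mg

64.1 mg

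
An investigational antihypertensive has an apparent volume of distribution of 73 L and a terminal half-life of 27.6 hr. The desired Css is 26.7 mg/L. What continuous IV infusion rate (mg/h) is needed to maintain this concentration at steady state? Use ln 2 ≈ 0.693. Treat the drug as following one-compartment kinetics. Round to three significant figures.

48.9 mg/h

k = 0.693/27.6 = 0.02511 h⁻¹, so CL = k·Vd = 0.02511 × 73.00 = 1.833 L/h
Infusion rate = CL × Css = 1.833 × 26.7 = 48.94 mg/h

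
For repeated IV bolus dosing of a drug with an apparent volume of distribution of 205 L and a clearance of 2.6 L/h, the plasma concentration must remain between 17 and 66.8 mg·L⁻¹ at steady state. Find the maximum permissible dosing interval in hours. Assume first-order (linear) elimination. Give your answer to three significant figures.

108 h

k = CL / Vd = 2.600 / 205.0 = 0.01268 h⁻¹
Between IV bolus doses, concentration decays as C = C₀·e^(−kτ), so C_peak/C_trough = e^(kτ).
τ_max = ln(C_peak/C_trough) / k = ln(66.8/17) / 0.01268 = 1.368 / 0.01268 = 107.9 h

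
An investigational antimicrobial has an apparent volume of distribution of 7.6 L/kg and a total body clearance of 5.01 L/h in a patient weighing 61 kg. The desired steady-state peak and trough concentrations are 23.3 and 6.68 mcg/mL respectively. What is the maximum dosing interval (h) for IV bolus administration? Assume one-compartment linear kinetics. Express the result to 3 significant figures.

Vd = 7.6 L/kg × 61 kg = 463.6 L
k = CL / Vd = 5.010 / 463.6 = 0.01081 h⁻¹
Between IV bolus doses, concentration decays as C = C₀·e^(−kτ), so C_peak/C_trough = e^(kτ).
τ_max = ln(C_peak/C_trough) / k = ln(23.3/6.68) / 0.01081 = 1.249 / 0.01081 = 115.5 h

116 h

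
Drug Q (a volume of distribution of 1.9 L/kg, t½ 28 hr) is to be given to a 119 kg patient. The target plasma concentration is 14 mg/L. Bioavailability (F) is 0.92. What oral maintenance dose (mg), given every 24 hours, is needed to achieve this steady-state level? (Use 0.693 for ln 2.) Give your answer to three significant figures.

Vd = 1.9 L/kg × 119 kg = 226.1 L
k = 0.693/28 = 0.02475 h⁻¹, so CL = k·Vd = 0.02475 × 226.1 = 5.596 L/h
D = CL × Css × τ / F = 5.596 × 14 × 24 / 0.92 = 2044 mg

2040 mg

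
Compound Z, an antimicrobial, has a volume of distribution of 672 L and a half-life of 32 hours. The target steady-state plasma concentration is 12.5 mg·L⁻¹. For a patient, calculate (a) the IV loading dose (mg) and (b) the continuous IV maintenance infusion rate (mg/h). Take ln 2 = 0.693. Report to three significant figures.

LD = Vd × C = 672.0 × 12.5 = 8400 mg
CL = 0.693 × Vd / t½ = 0.693 × 672.0 / 32 = 14.55 L/h
Infusion rate = CL × Css = 14.55 × 12.5 = 181.9 mg/h

(a) 8400 mg; (b) 182 mg/h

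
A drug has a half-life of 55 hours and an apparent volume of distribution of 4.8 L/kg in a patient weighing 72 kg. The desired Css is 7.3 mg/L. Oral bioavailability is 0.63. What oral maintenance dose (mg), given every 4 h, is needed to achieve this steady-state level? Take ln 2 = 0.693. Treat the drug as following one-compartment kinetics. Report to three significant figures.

202 mg

Vd(total) = 72 kg × 4.8 L/kg = 345.6 L
CL = ln 2 · Vd / t½ = 0.693 × 345.6 / 55 = 4.355 L/h
D = CL × Css × τ / F = 4.355 × 7.3 × 4 / 0.63 = 201.9 mg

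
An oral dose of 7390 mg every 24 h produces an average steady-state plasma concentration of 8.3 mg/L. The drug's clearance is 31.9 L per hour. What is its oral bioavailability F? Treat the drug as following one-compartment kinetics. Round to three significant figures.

F·D/τ = CL·Css at steady state → F = CL·Css·τ / D.
F = 31.9 × 8.3 × 24 / 7390 = 0.860

0.860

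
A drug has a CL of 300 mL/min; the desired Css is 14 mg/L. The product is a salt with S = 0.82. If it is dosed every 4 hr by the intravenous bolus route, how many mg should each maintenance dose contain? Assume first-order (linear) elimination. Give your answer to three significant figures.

1230 mg

CL = 300 mL/min × 60/1000 = 18.00 L/h
At steady state, dose per interval replaces the amount cleared in that interval: S·D/τ = CL·Css.
D = CL × Css × τ / S = 18.00 × 14 × 4 / 0.82 = 1229 mg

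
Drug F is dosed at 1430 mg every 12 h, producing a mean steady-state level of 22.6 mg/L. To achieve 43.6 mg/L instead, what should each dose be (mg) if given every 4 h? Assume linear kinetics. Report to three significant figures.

920 mg

With linear kinetics, Css is proportional to dose rate (D/τ) at fixed clearance.
D₂ = D₁ × (Css,target / Css,current) × (τ₂/τ₁) = 1430 × (43.6/22.6) × (4/12) = 919.6 mg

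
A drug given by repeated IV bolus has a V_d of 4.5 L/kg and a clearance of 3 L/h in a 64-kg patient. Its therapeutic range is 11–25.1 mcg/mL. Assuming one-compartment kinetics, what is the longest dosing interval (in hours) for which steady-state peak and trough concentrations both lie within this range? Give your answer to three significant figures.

Vd = 4.5 L/kg × 64 kg = 288.0 L
k = CL / Vd = 3.000 / 288.0 = 0.01042 h⁻¹
Between IV bolus doses, concentration decays as C = C₀·e^(−kτ), so C_peak/C_trough = e^(kτ).
τ_max = ln(C_peak/C_trough) / k = ln(25.1/11) / 0.01042 = 0.8250 / 0.01042 = 79.17 h

79.2 h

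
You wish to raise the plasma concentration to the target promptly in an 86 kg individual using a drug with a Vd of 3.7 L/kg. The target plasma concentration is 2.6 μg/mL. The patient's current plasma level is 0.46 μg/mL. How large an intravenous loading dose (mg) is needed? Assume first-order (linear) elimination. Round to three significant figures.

Vd = 3.7 L/kg × 86 kg = 318.2 L
Concentration deficit ΔC = 2.6 − 0.46 = 2.140 mg/L
LD = Vd × ΔC = 318.2 × 2.140 = 680.9 mg

681 mg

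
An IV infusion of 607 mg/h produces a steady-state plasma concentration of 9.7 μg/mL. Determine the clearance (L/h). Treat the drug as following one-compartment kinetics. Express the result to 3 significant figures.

62.6 L/h

At steady state, infusion rate = CL × Css, so CL = rate / Css.
CL = 607 / 9.7 = 62.58 L/h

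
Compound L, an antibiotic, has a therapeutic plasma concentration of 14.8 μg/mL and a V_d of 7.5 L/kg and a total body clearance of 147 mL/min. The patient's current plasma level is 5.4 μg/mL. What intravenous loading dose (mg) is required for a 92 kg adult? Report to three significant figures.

6490 mg

Vd = 7.5 L/kg × 92 kg = 690.0 L
The loading dose fills Vd to the target concentration; clearance is irrelevant here.
Concentration deficit ΔC = 14.8 − 5.4 = 9.400 mg/L
LD = Vd × ΔC = 690.0 × 9.400 = 6486 mg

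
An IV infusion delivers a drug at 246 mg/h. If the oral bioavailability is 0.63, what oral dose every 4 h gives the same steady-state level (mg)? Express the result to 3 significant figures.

1560 mg

To maintain the same Css, the systemic dosing rate must be unchanged: F·D/τ = infusion rate.
D = rate × τ / F = 246 × 4 / 0.63 = 1562 mg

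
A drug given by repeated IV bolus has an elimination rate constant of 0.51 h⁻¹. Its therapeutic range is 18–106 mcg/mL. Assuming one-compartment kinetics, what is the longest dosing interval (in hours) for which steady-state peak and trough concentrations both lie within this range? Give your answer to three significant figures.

Between IV bolus doses, concentration decays as C = C₀·e^(−kτ), so C_peak/C_trough = e^(kτ).
τ_max = ln(C_peak/C_trough) / k = ln(106/18) / 0.5100 = 1.773 / 0.5100 = 3.476 h

3.48 h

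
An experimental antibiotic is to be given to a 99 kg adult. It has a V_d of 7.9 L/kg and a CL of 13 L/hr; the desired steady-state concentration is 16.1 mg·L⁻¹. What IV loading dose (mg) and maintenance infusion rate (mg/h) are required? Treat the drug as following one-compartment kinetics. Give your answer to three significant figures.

(a) 12600 mg; (b) 209 mg/h

Total Vd = 7.9 × 99 = 782.1 L
Loading dose = Vd × C = 782.1 × 16.1 = 12590 mg
Maintenance: replace elimination → rate = CL × Css = 13.00 × 16.1 = 209.3 mg/h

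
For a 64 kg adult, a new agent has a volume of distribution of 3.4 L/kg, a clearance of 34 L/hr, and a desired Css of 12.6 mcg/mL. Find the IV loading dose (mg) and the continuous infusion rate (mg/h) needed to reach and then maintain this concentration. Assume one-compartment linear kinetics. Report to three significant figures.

Total Vd = 3.4 × 64 = 217.6 L
Loading: fill Vd to C_target → 217.6 L × 12.6 mg/L = 2742 mg
Maintenance infusion rate = CL × Css = 34.00 × 12.6 = 428.4 mg/h

(a) 2740 mg; (b) 428 mg/h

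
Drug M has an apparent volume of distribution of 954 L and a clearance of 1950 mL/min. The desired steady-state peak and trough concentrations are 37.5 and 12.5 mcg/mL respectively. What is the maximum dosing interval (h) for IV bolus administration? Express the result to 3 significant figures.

Convert clearance: 1950 mL/min × 60 min/h ÷ 1000 mL/L = 117.0 L/h
k = CL / Vd = 117.0 / 954.0 = 0.1226 h⁻¹
Between IV bolus doses, concentration decays as C = C₀·e^(−kτ), so C_peak/C_trough = e^(kτ).
τ_max = ln(C_peak/C_trough) / k = ln(37.5/12.5) / 0.1226 = 1.099 / 0.1226 = 8.964 h

8.96 h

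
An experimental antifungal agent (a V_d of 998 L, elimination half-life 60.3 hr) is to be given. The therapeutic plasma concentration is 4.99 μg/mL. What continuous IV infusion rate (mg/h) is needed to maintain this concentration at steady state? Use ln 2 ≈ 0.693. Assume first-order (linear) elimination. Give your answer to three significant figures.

57.2 mg/h

CL = 0.693 × Vd / t½ = 0.693 × 998.0 / 60.3 = 11.47 L/h
Infusion rate = CL × Css = 11.47 × 4.99 = 57.24 mg/h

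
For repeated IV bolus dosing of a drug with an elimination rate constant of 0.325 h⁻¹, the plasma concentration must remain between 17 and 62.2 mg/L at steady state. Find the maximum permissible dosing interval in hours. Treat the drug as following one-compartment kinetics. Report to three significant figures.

Between IV bolus doses, concentration decays as C = C₀·e^(−kτ), so C_peak/C_trough = e^(kτ).
τ_max = ln(C_peak/C_trough) / k = ln(62.2/17) / 0.3250 = 1.297 / 0.3250 = 3.991 h

3.99 h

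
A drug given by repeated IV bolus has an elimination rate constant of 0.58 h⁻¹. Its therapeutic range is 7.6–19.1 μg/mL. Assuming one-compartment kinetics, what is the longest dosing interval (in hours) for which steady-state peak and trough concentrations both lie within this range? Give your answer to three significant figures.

Between IV bolus doses, concentration decays as C = C₀·e^(−kτ), so C_peak/C_trough = e^(kτ).
τ_max = ln(C_peak/C_trough) / k = ln(19.1/7.6) / 0.5800 = 0.9215 / 0.5800 = 1.589 h

1.59 h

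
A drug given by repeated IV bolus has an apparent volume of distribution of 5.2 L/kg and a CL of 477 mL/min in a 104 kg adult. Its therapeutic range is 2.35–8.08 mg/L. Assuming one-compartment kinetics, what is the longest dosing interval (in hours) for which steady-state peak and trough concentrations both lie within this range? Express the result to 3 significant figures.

23.3 h

Vd = 5.2 L/kg × 104 kg = 540.8 L
Convert clearance: 477 mL/min × 60 min/h ÷ 1000 mL/L = 28.62 L/h
k = CL / Vd = 28.62 / 540.8 = 0.05292 h⁻¹
Between IV bolus doses, concentration decays as C = C₀·e^(−kτ), so C_peak/C_trough = e^(kτ).
τ_max = ln(C_peak/C_trough) / k = ln(8.08/2.35) / 0.05292 = 1.235 / 0.05292 = 23.34 h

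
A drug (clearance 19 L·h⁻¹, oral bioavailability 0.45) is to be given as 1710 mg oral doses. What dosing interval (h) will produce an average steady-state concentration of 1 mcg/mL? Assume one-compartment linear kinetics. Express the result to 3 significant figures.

40.5 h

F·D/τ = CL·Css → τ = F·D / (CL·Css).
τ = 0.45 × 1710 / (19 × 1) = 40.50 h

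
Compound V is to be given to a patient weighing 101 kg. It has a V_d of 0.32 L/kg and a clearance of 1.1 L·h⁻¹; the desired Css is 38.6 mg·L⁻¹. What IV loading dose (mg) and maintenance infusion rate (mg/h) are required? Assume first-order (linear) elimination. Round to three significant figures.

(a) 1250 mg; (b) 42.5 mg/h

Vd = 0.32 L/kg × 101 kg = 32.32 L
Loading: fill Vd to C_target → 32.32 L × 38.6 mg/L = 1248 mg
Infusion rate = 1.100 L/h × 38.6 mg/L = 42.46 mg/h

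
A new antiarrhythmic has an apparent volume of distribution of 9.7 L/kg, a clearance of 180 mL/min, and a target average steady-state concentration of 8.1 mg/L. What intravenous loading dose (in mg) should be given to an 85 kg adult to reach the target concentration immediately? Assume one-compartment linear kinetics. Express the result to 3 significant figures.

6680 mg

Vd(total) = 85 kg × 9.7 L/kg = 824.5 L
LD = Vd × C = 824.5 × 8.100 = 6678 mg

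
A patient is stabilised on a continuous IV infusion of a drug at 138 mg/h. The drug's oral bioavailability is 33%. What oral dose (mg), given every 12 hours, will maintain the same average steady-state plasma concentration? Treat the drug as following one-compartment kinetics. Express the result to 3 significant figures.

5020 mg

To maintain the same Css, the systemic dosing rate must be unchanged: F·D/τ = infusion rate.
D = rate × τ / F = 138 × 12 / 0.33 = 5018 mg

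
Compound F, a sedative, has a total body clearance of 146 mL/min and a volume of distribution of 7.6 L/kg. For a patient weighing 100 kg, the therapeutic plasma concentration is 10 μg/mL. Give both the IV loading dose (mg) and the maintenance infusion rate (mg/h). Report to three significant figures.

Total Vd = 7.6 × 100 = 760.0 L
Loading: fill Vd to C_target → 760.0 L × 10 mg/L = 7600 mg
CL = 146 mL/min = 146 × 0.06 = 8.760 L/h
Maintenance infusion rate = CL × Css = 8.760 × 10 = 87.60 mg/h

(a) 7600 mg; (b) 87.6 mg/h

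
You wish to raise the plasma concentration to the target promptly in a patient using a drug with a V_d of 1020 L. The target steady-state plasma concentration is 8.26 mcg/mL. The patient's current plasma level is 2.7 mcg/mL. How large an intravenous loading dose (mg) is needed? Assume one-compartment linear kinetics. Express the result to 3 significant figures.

Concentration deficit ΔC = 8.26 − 2.7 = 5.560 mg/L
LD = Vd × ΔC = 1020 × 5.560 = 5671 mg

5670 mg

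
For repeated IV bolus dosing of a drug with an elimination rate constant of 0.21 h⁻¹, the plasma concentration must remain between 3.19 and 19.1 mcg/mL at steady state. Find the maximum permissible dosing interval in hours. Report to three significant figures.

Between IV bolus doses, concentration decays as C = C₀·e^(−kτ), so C_peak/C_trough = e^(kτ).
τ_max = ln(C_peak/C_trough) / k = ln(19.1/3.19) / 0.2100 = 1.790 / 0.2100 = 8.524 h

8.52 h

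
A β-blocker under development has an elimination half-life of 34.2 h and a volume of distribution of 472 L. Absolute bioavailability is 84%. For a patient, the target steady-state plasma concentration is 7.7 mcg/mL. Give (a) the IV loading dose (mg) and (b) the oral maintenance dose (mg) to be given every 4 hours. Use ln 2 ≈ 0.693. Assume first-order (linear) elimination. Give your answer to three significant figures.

LD = Vd × C = 472.0 × 7.7 = 3634 mg
CL = 0.693 × Vd / t½ = 0.693 × 472.0 / 34.2 = 9.564 L/h
D = CL × Css × τ / F = 9.564 × 7.7 × 4 / 0.84 = 350.7 mg

(a) 3630 mg; (b) 351 mg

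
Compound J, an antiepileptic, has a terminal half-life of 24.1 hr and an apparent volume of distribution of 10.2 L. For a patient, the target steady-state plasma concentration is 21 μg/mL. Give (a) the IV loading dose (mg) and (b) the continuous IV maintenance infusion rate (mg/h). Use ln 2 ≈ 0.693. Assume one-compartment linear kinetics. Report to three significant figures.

(a) 214 mg; (b) 6.16 mg/h

LD = Vd × C = 10.20 × 21 = 214.2 mg
CL = 0.693 × Vd / t½ = 0.693 × 10.20 / 24.1 = 0.2933 L/h
Infusion rate = CL × Css = 0.2933 × 21 = 6.159 mg/h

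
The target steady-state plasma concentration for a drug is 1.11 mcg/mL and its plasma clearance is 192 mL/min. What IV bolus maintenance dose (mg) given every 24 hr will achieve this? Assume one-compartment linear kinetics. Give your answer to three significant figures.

307 mg

Convert clearance: 192 mL/min × 60 min/h ÷ 1000 mL/L = 11.52 L/h
D = CL × Css × τ = 11.52 × 1.11 × 24 = 306.9 mg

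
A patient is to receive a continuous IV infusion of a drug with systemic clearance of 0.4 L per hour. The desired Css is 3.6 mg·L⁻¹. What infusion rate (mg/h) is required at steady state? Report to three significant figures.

1.44 mg/h

Rate = CL × Css = 0.4000 × 3.6 = 1.440 mg/h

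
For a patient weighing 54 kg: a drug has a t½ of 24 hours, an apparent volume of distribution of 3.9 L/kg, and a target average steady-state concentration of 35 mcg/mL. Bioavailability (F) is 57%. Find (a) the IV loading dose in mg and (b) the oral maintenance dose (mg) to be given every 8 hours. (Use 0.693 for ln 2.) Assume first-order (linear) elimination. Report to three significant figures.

(a) 7370 mg; (b) 2990 mg

Total Vd = 3.9 × 54 = 210.6 L
LD = Vd × C = 210.6 × 35 = 7371 mg
CL = 0.693 × Vd / t½ = 0.693 × 210.6 / 24 = 6.081 L/h
D = CL × Css × τ / F = 6.081 × 35 × 8 / 0.57 = 2987 mg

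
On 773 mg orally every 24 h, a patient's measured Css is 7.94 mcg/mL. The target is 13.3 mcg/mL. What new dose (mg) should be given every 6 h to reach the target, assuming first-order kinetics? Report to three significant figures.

324 mg

For first-order elimination, Css ∝ F·D/(CL·τ); F and CL are unchanged, so Css ∝ D/τ.
D₂ = D₁ × (Css,target / Css,current) × (τ₂/τ₁) = 773 × (13.3/7.94) × (6/24) = 323.7 mg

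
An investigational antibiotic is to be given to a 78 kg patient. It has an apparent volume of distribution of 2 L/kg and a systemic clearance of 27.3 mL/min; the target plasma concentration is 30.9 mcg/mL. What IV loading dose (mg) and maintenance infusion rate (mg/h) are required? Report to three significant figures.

(a) 4820 mg; (b) 50.6 mg/h

Total Vd = 2 × 78 = 156.0 L
Loading: fill Vd to C_target → 156.0 L × 30.9 mg/L = 4820 mg
Convert clearance: 27.3 mL/min × 60 min/h ÷ 1000 mL/L = 1.638 L/h
Infusion rate = 1.638 L/h × 30.9 mg/L = 50.61 mg/h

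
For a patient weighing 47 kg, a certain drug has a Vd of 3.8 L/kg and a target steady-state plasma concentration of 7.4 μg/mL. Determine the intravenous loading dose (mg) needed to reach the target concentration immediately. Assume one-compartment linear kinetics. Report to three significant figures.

Vd = 3.8 L/kg × 47 kg = 178.6 L
The loading dose fills Vd to the target concentration.
LD = Vd × C = 178.6 × 7.400 = 1322 mg

1320 mg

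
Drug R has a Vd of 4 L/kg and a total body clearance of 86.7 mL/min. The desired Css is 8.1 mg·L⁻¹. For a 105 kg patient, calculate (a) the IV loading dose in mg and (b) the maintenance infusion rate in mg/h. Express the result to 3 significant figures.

Total Vd = 4 × 105 = 420.0 L
Loading: fill Vd to C_target → 420.0 L × 8.1 mg/L = 3402 mg
CL = 86.7 mL/min = 86.7 × 0.06 = 5.202 L/h
Maintenance infusion rate = CL × Css = 5.202 × 8.1 = 42.14 mg/h

(a) 3400 mg; (b) 42.1 mg/h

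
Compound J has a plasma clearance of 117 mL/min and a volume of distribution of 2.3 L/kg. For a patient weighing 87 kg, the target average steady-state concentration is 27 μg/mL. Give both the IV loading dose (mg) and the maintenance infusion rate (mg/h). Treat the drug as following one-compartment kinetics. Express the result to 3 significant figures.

Vd(total) = 87 kg × 2.3 L/kg = 200.1 L
Loading: fill Vd to C_target → 200.1 L × 27 mg/L = 5403 mg
Convert clearance: 117 mL/min × 60 min/h ÷ 1000 mL/L = 7.020 L/h
Infusion rate = 7.020 L/h × 27 mg/L = 189.5 mg/h

(a) 5400 mg; (b) 190 mg/h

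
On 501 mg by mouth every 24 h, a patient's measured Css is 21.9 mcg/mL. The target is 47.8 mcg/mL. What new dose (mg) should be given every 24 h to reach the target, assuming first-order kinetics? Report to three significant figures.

For first-order elimination, Css ∝ F·D/(CL·τ); F and CL are unchanged, so Css ∝ D/τ.
D₂ = D₁ × (Css,target / Css,current) = 501 × 47.8/21.9 = 1094 mg

1090 mg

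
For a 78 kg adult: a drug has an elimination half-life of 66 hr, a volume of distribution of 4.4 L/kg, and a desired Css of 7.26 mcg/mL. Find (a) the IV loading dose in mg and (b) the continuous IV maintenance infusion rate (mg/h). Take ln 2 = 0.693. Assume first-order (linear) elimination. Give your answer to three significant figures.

(a) 2490 mg; (b) 26.2 mg/h

Vd(total) = 78 kg × 4.4 L/kg = 343.2 L
LD = Vd × C = 343.2 × 7.26 = 2492 mg
CL = 0.693 × Vd / t½ = 0.693 × 343.2 / 66 = 3.604 L/h
Infusion rate = CL × Css = 3.604 × 7.26 = 26.17 mg/h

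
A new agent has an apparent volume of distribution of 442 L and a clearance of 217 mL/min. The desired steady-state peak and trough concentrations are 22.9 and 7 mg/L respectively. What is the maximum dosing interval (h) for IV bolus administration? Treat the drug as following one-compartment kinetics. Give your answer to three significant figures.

Convert clearance: 217 mL/min × 60 min/h ÷ 1000 mL/L = 13.02 L/h
k = CL / Vd = 13.02 / 442.0 = 0.02946 h⁻¹
Between IV bolus doses, concentration decays as C = C₀·e^(−kτ), so C_peak/C_trough = e^(kτ).
τ_max = ln(C_peak/C_trough) / k = ln(22.9/7) / 0.02946 = 1.185 / 0.02946 = 40.22 h

40.2 h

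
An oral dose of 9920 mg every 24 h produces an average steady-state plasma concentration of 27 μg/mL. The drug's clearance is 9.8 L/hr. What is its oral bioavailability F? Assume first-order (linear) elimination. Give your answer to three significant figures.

0.640

F·D/τ = CL·Css at steady state → F = CL·Css·τ / D.
F = 9.8 × 27 × 24 / 9920 = 0.640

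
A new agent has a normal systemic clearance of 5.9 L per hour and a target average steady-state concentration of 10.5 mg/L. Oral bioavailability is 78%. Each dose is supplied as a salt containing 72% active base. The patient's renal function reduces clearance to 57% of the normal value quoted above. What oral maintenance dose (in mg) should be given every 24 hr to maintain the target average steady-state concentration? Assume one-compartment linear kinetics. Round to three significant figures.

Patient clearance = 0.57 × 5.900 = 3.363 L/h
D = CL × Css × τ / F / S = 3.363 × 10.5 × 24 / 0.78 / 0.72 = 1509 mg

1510 mg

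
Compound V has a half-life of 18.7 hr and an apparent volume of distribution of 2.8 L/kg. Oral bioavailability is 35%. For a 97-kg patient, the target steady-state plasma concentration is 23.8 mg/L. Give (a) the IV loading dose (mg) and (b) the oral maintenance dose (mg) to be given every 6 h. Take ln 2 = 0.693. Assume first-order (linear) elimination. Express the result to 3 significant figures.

Total Vd = 2.8 × 97 = 271.6 L
LD = Vd × C = 271.6 × 23.8 = 6464 mg
CL = 0.693 × Vd / t½ = 0.693 × 271.6 / 18.7 = 10.07 L/h
D = CL × Css × τ / F = 10.07 × 23.8 × 6 / 0.35 = 4109 mg

(a) 6460 mg; (b) 4110 mg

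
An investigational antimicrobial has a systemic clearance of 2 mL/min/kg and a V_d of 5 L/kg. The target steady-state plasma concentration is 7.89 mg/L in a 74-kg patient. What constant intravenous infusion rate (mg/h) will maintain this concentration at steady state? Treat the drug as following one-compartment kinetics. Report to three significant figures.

CL = 2 mL/min/kg × 74 kg = 148.0 mL/min = 148.0 × 60/1000 = 8.880 L/h
Vd does not affect the maintenance rate; only clearance governs steady-state input.
Rate = CL × Css = 8.880 × 7.89 = 70.06 mg/h

70.1 mg/h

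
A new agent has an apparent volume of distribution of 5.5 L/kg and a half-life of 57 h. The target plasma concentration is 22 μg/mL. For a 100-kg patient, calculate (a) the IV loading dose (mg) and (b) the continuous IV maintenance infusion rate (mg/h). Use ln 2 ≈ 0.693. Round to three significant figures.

Vd = 5.5 L/kg × 100 kg = 550.0 L
LD = Vd × C = 550.0 × 22 = 12100 mg
CL = 0.693 × Vd / t½ = 0.693 × 550.0 / 57 = 6.687 L/h
Infusion rate = CL × Css = 6.687 × 22 = 147.1 mg/h

(a) 12100 mg; (b) 147 mg/h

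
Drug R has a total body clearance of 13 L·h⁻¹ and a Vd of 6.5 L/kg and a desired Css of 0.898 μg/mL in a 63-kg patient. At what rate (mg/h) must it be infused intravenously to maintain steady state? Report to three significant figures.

11.7 mg/h

Infusion rate = CL · Css = 13.00 L/h × 0.898 mg/L = 11.67 mg/h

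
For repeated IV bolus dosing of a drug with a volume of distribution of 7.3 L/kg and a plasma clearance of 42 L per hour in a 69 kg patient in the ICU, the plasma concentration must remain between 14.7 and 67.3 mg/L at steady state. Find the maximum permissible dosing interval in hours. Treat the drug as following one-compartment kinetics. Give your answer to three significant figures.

Total Vd = 7.3 × 69 = 503.7 L
k = CL / Vd = 42.00 / 503.7 = 0.08338 h⁻¹
Between IV bolus doses, concentration decays as C = C₀·e^(−kτ), so C_peak/C_trough = e^(kτ).
τ_max = ln(C_peak/C_trough) / k = ln(67.3/14.7) / 0.08338 = 1.521 / 0.08338 = 18.24 h

18.2 h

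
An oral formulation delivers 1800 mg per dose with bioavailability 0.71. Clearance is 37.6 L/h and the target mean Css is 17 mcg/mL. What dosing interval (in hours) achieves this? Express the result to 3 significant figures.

2.00 h

F·D/τ = CL·Css → τ = F·D / (CL·Css).
τ = 0.71 × 1800 / (37.6 × 17) = 1.999 h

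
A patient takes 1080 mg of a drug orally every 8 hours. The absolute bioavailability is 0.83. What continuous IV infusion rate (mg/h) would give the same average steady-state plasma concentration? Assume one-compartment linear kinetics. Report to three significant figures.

112 mg/h

Equivalent systemic input: infusion rate = F·D/τ.
Rate = 0.83 × 1080 / 8 = 112.1 mg/h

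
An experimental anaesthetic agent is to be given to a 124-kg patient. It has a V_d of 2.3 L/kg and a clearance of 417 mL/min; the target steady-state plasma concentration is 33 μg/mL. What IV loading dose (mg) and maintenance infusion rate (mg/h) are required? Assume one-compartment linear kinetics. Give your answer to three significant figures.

(a) 9410 mg; (b) 826 mg/h

Vd = 2.3 L/kg × 124 kg = 285.2 L
Loading: fill Vd to C_target → 285.2 L × 33 mg/L = 9412 mg
CL = 417 mL/min = 417 × 0.06 = 25.02 L/h
Maintenance infusion rate = CL × Css = 25.02 × 33 = 825.7 mg/h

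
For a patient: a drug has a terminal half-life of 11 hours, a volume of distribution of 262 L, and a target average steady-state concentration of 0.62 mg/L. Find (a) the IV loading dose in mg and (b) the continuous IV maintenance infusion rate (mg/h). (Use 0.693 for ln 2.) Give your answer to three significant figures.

(a) 162 mg; (b) 10.2 mg/h

LD = Vd × C = 262.0 × 0.62 = 162.4 mg
CL = 0.693 × Vd / t½ = 0.693 × 262.0 / 11 = 16.51 L/h
Infusion rate = CL × Css = 16.51 × 0.62 = 10.24 mg/h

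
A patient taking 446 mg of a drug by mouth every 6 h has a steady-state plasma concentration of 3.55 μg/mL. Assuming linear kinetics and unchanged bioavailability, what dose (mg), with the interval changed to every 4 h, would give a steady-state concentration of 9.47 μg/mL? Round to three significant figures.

793 mg

With linear kinetics, Css is proportional to dose rate (D/τ) at fixed clearance.
D₂ = D₁ × (Css,target / Css,current) × (τ₂/τ₁) = 446 × (9.47/3.55) × (4/6) = 793.2 mg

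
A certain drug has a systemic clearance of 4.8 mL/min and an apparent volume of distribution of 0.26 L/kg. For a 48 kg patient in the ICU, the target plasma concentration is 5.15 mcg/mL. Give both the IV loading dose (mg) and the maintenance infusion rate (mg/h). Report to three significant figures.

Vd(total) = 48 kg × 0.26 L/kg = 12.48 L
LD = Vd · C_target = 12.48 × 5.15 = 64.27 mg
CL = 4.8 mL/min = 4.8 × 0.06 = 0.2880 L/h
Infusion rate = 0.2880 L/h × 5.15 mg/L = 1.483 mg/h

(a) 64.3 mg; (b) 1.48 mg/h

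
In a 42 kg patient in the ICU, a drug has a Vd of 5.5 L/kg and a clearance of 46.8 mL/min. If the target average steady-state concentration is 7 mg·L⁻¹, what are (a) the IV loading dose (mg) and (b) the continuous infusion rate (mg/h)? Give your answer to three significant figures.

Vd(total) = 42 kg × 5.5 L/kg = 231.0 L
Loading dose = Vd × C = 231.0 × 7 = 1617 mg
CL = 46.8 mL/min = 46.8 × 0.06 = 2.808 L/h
Infusion rate = 2.808 L/h × 7 mg/L = 19.66 mg/h

(a) 1620 mg; (b) 19.7 mg/h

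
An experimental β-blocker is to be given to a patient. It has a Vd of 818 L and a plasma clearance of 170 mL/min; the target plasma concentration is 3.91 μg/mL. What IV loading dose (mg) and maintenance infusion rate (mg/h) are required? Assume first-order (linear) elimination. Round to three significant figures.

(a) 3200 mg; (b) 39.9 mg/h

Loading: fill Vd to C_target → 818.0 L × 3.91 mg/L = 3198 mg
CL = 170 mL/min × 60/1000 = 10.20 L/h
Maintenance: replace elimination → rate = CL × Css = 10.20 × 3.91 = 39.88 mg/h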